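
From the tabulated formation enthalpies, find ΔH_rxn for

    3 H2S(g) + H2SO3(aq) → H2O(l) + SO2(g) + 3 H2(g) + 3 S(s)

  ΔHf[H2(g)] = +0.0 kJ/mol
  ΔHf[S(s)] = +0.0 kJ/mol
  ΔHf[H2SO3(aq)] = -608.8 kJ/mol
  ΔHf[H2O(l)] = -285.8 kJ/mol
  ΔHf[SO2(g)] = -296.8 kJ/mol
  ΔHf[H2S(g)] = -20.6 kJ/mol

Products: 1·(-285.8) + 1·(-296.8) + 3·(+0.0) + 3·(+0.0) = -582.6
Reactants: 3·(-20.6) + 1·(-608.8) = -670.6
ΔH_rxn = (-582.6) − (-670.6) = 88.0 kJ/mol

ΔH_rxn = 88.0 kJ/mol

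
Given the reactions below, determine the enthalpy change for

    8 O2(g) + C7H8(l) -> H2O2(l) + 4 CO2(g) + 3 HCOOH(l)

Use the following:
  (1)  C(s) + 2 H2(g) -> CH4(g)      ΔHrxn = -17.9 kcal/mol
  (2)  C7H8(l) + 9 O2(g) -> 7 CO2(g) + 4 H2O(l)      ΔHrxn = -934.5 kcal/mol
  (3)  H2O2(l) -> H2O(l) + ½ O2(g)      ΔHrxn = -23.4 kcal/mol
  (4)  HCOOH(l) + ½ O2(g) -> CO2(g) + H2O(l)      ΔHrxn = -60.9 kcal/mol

ΔHrxn = -728.4 kcal/mol

(1): not needed.
(2) as written: -934.5 kcal/mol
(3) reversed: +23.4 kcal/mol
(4) reversed and × 3: (-3)·(-60.9) = +182.7 kcal/mol
ΔHrxn = (-934.5) + (+23.4) + (+182.7) = -728.4 kcal/mol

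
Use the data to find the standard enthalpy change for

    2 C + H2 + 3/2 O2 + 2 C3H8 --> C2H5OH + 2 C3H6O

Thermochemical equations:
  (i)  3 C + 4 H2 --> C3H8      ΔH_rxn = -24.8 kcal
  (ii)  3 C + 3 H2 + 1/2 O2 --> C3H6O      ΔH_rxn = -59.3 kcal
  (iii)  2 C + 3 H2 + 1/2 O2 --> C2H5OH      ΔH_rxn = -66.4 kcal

ΔH_rxn = -135.4 kcal

(i) reversed and × 2: (-2)·(-24.8) = +49.6 kcal
(ii) × 2: (2)·(-59.3) = -118.6 kcal
(iii) as written: -66.4 kcal
Summing the manipulated equations, ΔH_rxn = (+49.6) + (-118.6) + (-66.4) = -135.4 kcal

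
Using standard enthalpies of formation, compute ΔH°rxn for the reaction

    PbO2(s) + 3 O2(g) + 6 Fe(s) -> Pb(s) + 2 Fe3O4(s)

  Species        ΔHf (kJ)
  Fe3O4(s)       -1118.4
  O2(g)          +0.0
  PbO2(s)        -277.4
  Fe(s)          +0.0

ΔH°rxn = Σ nΔHf°(products) − Σ nΔHf°(reactants).
Products: 1·(+0.0) + 2·(-1118.4) = -2236.8
Reactants: 1·(-277.4) + 3·(+0.0) + 6·(+0.0) = -277.4
ΔH°rxn = (-2236.8) − (-277.4) = -1959.4 kJ

ΔH°rxn = -1959.4 kJ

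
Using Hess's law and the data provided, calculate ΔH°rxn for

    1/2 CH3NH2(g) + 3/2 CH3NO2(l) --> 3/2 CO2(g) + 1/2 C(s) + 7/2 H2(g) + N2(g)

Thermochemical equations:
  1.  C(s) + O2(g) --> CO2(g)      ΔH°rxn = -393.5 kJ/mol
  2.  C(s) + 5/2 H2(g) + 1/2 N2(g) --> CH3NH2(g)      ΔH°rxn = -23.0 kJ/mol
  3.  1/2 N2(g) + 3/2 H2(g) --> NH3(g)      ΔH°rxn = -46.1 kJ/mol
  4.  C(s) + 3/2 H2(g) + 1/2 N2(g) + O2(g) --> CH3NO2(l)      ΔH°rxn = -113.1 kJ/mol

ΔH°rxn = -409.1 kJ/mol

eq. 1 × 3/2: (3/2)·(-393.5) = -590.25 kJ/mol
eq. 2 reversed and × 1/2: (-1/2)·(-23.0) = +11.5 kJ/mol
eq. 3: not needed.
eq. 4 reversed and × 3/2: (-3/2)·(-113.1) = +169.65 kJ/mol
ΔH°rxn = (3/2)·(-393.5) + (-1/2)·(-23.0) + (-3/2)·(-113.1) = -409.1 kJ/mol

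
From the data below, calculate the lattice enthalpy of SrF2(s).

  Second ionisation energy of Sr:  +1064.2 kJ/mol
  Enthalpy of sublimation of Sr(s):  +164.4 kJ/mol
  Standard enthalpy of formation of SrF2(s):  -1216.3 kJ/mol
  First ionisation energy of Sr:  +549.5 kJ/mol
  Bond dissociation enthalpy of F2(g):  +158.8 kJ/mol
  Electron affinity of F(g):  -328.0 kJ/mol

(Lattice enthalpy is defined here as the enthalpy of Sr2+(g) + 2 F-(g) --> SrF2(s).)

ΔHf° = 1·ΔHsub + 1·(ΣIE) + 1·D(F2) + 2·EA + U
-1216.3 = 1·(+164.4) + 1·(+1613.7) + 1·(+158.8) + 2·(-328.0) + U
U = -1216.3 − (+1280.9) = -2497.2 kJ/mol

U = -2497.2 kJ/mol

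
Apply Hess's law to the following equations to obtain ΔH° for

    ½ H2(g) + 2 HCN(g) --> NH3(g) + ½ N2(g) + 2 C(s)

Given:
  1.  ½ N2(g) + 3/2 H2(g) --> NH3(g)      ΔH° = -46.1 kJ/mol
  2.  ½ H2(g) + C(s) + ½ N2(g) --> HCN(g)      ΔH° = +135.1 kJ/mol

eq. 1 as written: -46.1 kJ/mol
eq. 2 reversed and × 2: (-2)·(+135.1) = -270.2 kJ/mol
Combining the equations, ΔH° = (1)·(-46.1) + (-2)·(+135.1) = -316.3 kJ/mol

ΔH° = -316.3 kJ/mol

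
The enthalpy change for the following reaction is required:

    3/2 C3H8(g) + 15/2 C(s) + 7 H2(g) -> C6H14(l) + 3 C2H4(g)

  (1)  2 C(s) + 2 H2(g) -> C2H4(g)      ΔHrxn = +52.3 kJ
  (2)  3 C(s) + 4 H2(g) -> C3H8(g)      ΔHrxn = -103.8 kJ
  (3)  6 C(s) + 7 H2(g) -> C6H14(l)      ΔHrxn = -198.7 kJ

(1) × 3 (scale by 3 for the 3 C2H4(g)): (3)·(+52.3) = +156.9 kJ
(2) reversed and × 3/2 (C3H8(g) must end up as a reactant; ×3/2 to match 3/2 C3H8(g) in the target): (-3/2)·(-103.8) = +155.7 kJ
(3) as written (C6H14(l) already on the product side): -198.7 kJ
By Hess's law, ΔHrxn = (+156.9) + (+155.7) + (-198.7) = 113.9 kJ

ΔHrxn = 113.9 kJ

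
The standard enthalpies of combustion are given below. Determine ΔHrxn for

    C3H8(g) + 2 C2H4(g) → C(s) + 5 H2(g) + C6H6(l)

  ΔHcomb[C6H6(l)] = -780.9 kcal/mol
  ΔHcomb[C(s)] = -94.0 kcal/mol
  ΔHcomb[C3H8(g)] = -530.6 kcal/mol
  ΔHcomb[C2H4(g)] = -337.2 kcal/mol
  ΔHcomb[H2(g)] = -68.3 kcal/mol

Using ΔH = Σ nΔHc°(reactants) − Σ nΔHc°(products):
= [1·(-530.6) + 2·(-337.2)] − [1·(-94.0) + 5·(-68.3) + 1·(-780.9)]
= 11.4 kcal/mol

ΔHrxn = 11.4 kcal/mol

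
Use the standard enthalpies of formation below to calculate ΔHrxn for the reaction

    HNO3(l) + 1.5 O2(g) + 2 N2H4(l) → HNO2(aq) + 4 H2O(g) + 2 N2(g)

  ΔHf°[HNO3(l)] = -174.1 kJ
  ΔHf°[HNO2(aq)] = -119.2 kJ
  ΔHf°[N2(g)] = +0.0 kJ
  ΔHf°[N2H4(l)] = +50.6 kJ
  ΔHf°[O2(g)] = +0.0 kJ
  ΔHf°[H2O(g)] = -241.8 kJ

Products: 1·(-119.2) + 4·(-241.8) + 2·(+0.0) = -1086.4
Reactants: 1·(-174.1) + 3/2·(+0.0) + 2·(+50.6) = -72.9
ΔHrxn = (-1086.4) − (-72.9) = -1013.5 kJ

ΔHrxn = -1013.5 kJ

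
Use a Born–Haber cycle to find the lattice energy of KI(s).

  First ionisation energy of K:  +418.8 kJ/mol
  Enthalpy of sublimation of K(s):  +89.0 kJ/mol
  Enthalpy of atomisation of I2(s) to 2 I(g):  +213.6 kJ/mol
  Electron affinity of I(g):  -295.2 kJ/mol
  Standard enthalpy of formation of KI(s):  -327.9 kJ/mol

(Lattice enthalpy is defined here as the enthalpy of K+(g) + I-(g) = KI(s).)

U = -647.3 kJ/mol

ΔHf° = 1·ΔHsub + 1·(ΣIE) + 1/2·D(I2) + 1·EA + U
-327.9 = 1·(+89.0) + 1·(+418.8) + 1/2·(+213.6) + 1·(-295.2) + U
U = -327.9 − (+319.4) = -647.3 kJ/mol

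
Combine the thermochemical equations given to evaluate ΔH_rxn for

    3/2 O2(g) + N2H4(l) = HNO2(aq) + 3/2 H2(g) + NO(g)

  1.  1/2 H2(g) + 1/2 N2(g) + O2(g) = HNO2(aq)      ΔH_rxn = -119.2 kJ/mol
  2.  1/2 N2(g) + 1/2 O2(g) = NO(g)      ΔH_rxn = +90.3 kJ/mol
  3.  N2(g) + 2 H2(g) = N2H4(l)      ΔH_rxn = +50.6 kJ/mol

eq. 1 as written: -119.2 kJ/mol
eq. 2 as written: +90.3 kJ/mol
eq. 3 reversed: -50.6 kJ/mol
By Hess's law, ΔH_rxn = (-119.2) + (+90.3) + (-50.6) = -79.5 kJ/mol

ΔH_rxn = -79.5 kJ/mol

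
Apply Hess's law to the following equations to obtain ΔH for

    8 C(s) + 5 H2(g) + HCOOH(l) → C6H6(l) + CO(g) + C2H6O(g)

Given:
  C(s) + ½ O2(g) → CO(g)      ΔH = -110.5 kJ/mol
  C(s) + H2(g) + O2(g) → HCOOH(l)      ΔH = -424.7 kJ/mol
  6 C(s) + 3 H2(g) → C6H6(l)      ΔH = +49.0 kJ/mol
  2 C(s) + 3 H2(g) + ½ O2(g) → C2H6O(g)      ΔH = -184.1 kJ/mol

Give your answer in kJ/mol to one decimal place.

equation 1 as written: -110.5 kJ/mol
equation 2 reversed: +424.7 kJ/mol
equation 3 as written: +49.0 kJ/mol
equation 4 as written: -184.1 kJ/mol
ΔH = (-110.5) + (+424.7) + (+49.0) + (-184.1) = 179.1 kJ/mol

ΔH = 179.1 kJ/mol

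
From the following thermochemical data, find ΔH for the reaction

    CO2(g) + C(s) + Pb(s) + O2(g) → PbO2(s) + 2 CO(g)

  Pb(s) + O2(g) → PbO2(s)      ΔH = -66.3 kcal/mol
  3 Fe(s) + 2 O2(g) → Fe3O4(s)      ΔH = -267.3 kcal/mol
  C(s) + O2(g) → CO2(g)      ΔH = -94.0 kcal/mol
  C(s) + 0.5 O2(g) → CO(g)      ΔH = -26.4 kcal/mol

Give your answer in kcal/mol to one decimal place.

ΔH = -25.1 kcal/mol

equation 1 as written (PbO2(s) already on the product side): -66.3 kcal/mol
equation 2: not needed (Fe3O4(s) appears nowhere else).
equation 3 reversed (reverse to put CO2(g) on the reactant side): +94.0 kcal/mol
equation 4 × 2 (scale by 2 for the 2 CO(g)): (2)·(-26.4) = -52.8 kcal/mol
By Hess's law, ΔH = (-66.3) + (+94.0) + (-52.8) = -25.1 kcal/mol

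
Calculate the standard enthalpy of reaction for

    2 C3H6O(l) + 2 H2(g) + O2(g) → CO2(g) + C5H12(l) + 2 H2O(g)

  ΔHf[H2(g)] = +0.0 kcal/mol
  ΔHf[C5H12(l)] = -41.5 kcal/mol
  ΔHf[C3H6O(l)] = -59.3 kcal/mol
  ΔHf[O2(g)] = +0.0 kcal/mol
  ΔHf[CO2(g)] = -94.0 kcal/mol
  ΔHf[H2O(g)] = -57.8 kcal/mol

ΔH°rxn = Σ nΔHf°(products) − Σ nΔHf°(reactants).
Products: 1·(-94.0) + 1·(-41.5) + 2·(-57.8) = -251.1
Reactants: 2·(-59.3) + 2·(+0.0) + 1·(+0.0) = -118.6
ΔHrxn = (-251.1) − (-118.6) = -132.5 kcal/mol

ΔHrxn = -132.5 kcal/mol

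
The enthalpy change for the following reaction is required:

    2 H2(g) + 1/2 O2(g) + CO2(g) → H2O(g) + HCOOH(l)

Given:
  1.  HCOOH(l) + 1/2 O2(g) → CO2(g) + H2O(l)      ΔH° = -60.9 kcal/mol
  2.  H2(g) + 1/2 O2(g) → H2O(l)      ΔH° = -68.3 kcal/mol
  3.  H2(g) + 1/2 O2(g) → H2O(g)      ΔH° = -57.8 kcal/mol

ΔH° = -65.2 kcal/mol

eq. 1 reversed (reverse to put HCOOH(l) on the product side): +60.9 kcal/mol
eq. 2 as written: -68.3 kcal/mol
eq. 3 as written (H2O(g) already on the product side): -57.8 kcal/mol
Summing the manipulated equations, ΔH° = (+60.9) + (-68.3) + (-57.8) = -65.2 kcal/mol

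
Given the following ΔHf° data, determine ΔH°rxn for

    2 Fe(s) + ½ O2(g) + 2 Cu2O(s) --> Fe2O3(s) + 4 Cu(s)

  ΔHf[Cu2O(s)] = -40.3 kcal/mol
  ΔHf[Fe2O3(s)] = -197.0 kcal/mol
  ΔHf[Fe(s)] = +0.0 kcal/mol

Products: 1·(-197.0) + 4·(+0.0) = -197.0
Reactants: 2·(+0.0) + 1/2·(+0.0) + 2·(-40.3) = -80.6
ΔH°rxn = (-197.0) − (-80.6) = -116.4 kcal/mol

ΔH°rxn = -116.4 kcal/mol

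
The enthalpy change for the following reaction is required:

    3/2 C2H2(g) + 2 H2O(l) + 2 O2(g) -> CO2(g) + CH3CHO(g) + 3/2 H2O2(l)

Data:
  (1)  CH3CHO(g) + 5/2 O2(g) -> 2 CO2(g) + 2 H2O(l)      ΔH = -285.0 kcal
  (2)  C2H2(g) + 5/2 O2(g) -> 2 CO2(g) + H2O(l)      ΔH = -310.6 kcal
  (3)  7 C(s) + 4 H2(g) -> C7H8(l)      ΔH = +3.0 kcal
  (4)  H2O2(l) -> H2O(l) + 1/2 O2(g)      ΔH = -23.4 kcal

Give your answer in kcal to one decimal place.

ΔH = -145.8 kcal

(1) reversed: +285.0 kcal
(2) × 3/2: (3/2)·(-310.6) = -465.9 kcal
(3): not needed.
(4) reversed and × 3/2: (-3/2)·(-23.4) = +35.1 kcal
ΔH = (+285.0) + (-465.9) + (+35.1) = -145.8 kcal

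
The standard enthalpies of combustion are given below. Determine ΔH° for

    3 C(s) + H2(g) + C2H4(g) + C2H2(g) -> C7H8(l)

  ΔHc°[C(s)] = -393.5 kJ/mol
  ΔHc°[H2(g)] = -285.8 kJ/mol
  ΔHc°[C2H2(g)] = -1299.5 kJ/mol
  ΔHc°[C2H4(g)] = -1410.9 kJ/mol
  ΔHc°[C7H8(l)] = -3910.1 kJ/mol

With combustion enthalpies, reactants minus products:
= [3·(-393.5) + 1·(-285.8) + 1·(-1410.9) + 1·(-1299.5)] − [1·(-3910.1)]
= -266.6 kJ/mol

ΔH° = -266.6 kJ/mol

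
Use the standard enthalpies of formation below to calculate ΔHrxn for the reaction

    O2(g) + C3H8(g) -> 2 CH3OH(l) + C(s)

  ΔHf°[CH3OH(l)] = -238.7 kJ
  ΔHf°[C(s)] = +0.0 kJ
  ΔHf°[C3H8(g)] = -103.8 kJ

ΔH°rxn = Σ nΔHf°(products) − Σ nΔHf°(reactants).
Products: 2·(-238.7) + 1·(+0.0) = -477.4
Reactants: 1·(+0.0) + 1·(-103.8) = -103.8
ΔHrxn = (-477.4) − (-103.8) = -373.6 kJ

ΔHrxn = -373.6 kJ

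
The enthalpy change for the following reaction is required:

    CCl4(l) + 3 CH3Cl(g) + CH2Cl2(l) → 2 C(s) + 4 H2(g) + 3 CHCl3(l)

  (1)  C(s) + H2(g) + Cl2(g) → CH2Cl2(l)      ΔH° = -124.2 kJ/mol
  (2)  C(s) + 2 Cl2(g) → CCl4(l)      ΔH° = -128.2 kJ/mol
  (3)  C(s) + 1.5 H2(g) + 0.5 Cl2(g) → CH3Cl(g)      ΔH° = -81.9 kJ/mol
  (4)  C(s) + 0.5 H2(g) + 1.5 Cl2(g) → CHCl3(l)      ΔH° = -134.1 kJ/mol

ΔH° = 95.8 kJ/mol

(1) reversed (CH2Cl2(l) must end up as a reactant): +124.2 kJ/mol
(2) reversed (reverse to put CCl4(l) on the reactant side): +128.2 kJ/mol
(3) reversed and × 3 (reverse to put CH3Cl(g) on the reactant side; ×3 to match 3 CH3Cl(g) in the target): (-3)·(-81.9) = +245.7 kJ/mol
(4) × 3 (scale by 3 for the 3 CHCl3(l)): (3)·(-134.1) = -402.3 kJ/mol
Since enthalpy is a state function, ΔH° = (-1)·(-124.2) + (-1)·(-128.2) + (-3)·(-81.9) + (3)·(-134.1) = 95.8 kJ/mol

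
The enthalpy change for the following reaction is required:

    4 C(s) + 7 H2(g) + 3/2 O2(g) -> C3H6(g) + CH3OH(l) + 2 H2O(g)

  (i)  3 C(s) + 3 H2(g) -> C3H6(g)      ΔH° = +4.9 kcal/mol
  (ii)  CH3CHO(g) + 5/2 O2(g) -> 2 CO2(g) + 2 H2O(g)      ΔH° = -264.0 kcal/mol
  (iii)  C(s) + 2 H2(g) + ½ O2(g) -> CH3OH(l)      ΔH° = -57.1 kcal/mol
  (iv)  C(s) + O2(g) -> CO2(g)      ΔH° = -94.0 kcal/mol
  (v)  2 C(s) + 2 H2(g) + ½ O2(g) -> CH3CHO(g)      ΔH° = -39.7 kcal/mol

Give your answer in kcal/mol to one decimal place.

ΔH° = -167.9 kcal/mol

(i) as written (C3H6(g) already on the product side): +4.9 kcal/mol
(ii) as written (H2O(g) already on the product side): -264.0 kcal/mol
(iii) as written (CH3OH(l) already on the product side): -57.1 kcal/mol
(iv) reversed and × 2: (-2)·(-94.0) = +188.0 kcal/mol
(v) as written: -39.7 kcal/mol
Summing the manipulated equations, ΔH° = (+4.9) + (-264.0) + (-57.1) + (+188.0) + (-39.7) = -167.9 kcal/mol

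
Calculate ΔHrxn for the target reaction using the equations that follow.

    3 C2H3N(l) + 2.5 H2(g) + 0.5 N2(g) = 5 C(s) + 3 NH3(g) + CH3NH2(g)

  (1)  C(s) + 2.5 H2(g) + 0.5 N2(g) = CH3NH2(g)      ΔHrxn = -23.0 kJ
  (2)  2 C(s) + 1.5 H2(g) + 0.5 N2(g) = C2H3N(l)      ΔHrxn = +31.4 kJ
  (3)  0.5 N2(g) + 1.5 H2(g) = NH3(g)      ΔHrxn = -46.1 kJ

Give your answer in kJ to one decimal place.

(1) as written (CH3NH2(g) already on the product side): -23.0 kJ
(2) reversed and × 3 (reverse to put C2H3N(l) on the reactant side; scale by 3 for the 3 C2H3N(l)): (-3)·(+31.4) = -94.2 kJ
(3) × 3 (×3 to match 3 NH3(g) in the target): (3)·(-46.1) = -138.3 kJ
ΔHrxn = (1)·(-23.0) + (-3)·(+31.4) + (3)·(-46.1) = -255.5 kJ

ΔHrxn = -255.5 kJ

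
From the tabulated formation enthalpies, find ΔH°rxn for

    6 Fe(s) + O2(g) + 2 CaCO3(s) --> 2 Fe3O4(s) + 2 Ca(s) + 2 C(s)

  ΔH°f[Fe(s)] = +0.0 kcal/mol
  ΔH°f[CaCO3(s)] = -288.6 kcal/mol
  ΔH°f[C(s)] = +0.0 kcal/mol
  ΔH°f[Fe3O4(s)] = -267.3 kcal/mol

ΔH°rxn = Σ nΔHf°(products) − Σ nΔHf°(reactants).
Products: 2·(-267.3) + 2·(+0.0) + 2·(+0.0) = -534.6
Reactants: 6·(+0.0) + 1·(+0.0) + 2·(-288.6) = -577.2
ΔH°rxn = (-534.6) − (-577.2) = 42.6 kcal/mol

ΔH°rxn = 42.6 kcal/mol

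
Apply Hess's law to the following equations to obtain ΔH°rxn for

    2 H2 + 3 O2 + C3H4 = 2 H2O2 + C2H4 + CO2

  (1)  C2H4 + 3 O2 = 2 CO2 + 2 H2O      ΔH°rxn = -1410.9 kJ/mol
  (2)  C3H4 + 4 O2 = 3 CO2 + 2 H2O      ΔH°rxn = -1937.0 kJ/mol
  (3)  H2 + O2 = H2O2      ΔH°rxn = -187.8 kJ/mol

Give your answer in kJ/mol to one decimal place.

ΔH°rxn = -901.7 kJ/mol

(1) reversed (reverse to put C2H4 on the product side): +1410.9 kJ/mol
(2) as written (C3H4 already on the reactant side): -1937.0 kJ/mol
(3) × 2 (scale by 2 for the 2 H2O2): (2)·(-187.8) = -375.6 kJ/mol
Since enthalpy is a state function, ΔH°rxn = (-1)·(-1410.9) + (1)·(-1937.0) + (2)·(-187.8) = -901.7 kJ/mol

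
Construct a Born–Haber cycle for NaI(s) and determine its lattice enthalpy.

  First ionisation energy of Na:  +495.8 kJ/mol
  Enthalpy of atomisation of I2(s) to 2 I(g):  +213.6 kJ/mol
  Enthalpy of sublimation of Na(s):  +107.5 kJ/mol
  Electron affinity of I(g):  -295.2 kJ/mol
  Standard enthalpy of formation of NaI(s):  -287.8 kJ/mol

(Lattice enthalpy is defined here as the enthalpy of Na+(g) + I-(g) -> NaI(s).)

U = -702.7 kJ/mol

ΔHf° = 1·ΔHsub + 1·(ΣIE) + 1/2·D(I2) + 1·EA + U
-287.8 = 1·(+107.5) + 1·(+495.8) + 1/2·(+213.6) + 1·(-295.2) + U
U = -287.8 − (+414.9) = -702.7 kJ/mol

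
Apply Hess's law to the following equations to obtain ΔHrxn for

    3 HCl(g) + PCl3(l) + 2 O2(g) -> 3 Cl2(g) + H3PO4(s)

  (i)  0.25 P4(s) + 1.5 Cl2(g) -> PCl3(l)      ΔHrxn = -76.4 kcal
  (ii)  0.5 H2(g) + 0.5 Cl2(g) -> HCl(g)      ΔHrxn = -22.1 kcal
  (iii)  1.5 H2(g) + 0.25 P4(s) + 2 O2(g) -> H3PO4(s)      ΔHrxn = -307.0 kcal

(i) reversed (reverse to put PCl3(l) on the reactant side): +76.4 kcal
(ii) reversed and × 3 (HCl(g) must end up as a reactant; scale by 3 for the 3 HCl(g)): (-3)·(-22.1) = +66.3 kcal
(iii) as written (H3PO4(s) already on the product side): -307.0 kcal
Since enthalpy is a state function, ΔHrxn = (+76.4) + (+66.3) + (-307.0) = -164.3 kcal

ΔHrxn = -164.3 kcal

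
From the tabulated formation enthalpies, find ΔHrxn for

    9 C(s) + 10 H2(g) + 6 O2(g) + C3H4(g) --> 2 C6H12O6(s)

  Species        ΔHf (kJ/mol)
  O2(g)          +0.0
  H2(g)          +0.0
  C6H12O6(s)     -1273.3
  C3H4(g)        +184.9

Products: 2·(-1273.3) = -2546.6
Reactants: 9·(+0.0) + 10·(+0.0) + 6·(+0.0) + 1·(+184.9) = +184.9
ΔHrxn = (-2546.6) − (+184.9) = -2731.5 kJ/mol

ΔHrxn = -2731.5 kJ/mol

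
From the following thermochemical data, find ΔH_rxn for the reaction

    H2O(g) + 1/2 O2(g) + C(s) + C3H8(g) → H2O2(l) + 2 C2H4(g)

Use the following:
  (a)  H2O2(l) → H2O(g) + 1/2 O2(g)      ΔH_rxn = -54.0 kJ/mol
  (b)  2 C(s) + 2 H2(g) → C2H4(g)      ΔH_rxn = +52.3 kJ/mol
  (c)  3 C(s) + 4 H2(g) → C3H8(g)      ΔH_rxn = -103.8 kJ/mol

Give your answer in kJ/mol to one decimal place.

(a) reversed: +54.0 kJ/mol
(b) × 2: (2)·(+52.3) = +104.6 kJ/mol
(c) reversed: +103.8 kJ/mol
Summing the manipulated equations, ΔH_rxn = (-1)·(-54.0) + (2)·(+52.3) + (-1)·(-103.8) = 262.4 kJ/mol

ΔH_rxn = 262.4 kJ/mol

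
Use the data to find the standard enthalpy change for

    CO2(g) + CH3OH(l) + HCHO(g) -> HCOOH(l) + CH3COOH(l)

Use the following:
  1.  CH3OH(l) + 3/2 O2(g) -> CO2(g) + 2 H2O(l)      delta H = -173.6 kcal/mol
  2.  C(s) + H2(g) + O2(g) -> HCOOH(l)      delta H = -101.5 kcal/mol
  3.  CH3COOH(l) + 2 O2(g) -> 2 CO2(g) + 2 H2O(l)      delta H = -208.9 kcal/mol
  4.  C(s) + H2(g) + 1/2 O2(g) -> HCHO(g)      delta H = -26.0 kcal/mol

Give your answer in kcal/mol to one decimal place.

eq. 1 as written: -173.6 kcal/mol
eq. 2 as written: -101.5 kcal/mol
eq. 3 reversed: +208.9 kcal/mol
eq. 4 reversed: +26.0 kcal/mol
By Hess's law, delta H = (1)·(-173.6) + (1)·(-101.5) + (-1)·(-208.9) + (-1)·(-26.0) = -40.2 kcal/mol

delta H = -40.2 kcal/mol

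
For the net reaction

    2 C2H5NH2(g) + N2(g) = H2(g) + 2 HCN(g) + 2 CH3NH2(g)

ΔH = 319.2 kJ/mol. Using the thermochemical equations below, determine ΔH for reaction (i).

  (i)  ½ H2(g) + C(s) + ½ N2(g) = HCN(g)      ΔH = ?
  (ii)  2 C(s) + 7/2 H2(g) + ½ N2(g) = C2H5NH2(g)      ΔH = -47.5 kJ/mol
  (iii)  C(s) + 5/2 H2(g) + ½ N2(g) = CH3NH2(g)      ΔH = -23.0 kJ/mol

(i) × 2: contributes 2·x
(ii) reversed and × 2: (-2)·(-47.5) = +95.0 kJ/mol
(iii) × 2: (2)·(-23.0) = -46.0 kJ/mol
+319.2 = (+95.0) + (-46.0) + 2·x
x = (+319.2 − (+49.0)) / (2) = 135.1 kJ/mol

ΔH = 135.1 kJ/mol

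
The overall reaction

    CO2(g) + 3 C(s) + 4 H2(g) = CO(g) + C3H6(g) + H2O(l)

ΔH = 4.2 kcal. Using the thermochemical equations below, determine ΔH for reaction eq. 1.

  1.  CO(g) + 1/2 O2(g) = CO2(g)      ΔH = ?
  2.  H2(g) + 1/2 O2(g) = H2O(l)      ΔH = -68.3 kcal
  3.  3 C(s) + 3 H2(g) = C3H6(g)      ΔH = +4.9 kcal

ΔH = -67.6 kcal

eq. 1 reversed: contributes −x
eq. 2 as written: -68.3 kcal
eq. 3 as written: +4.9 kcal
+4.2 = (-68.3) + (+4.9) − x
x = (+4.2 − (-63.4)) / (-1) = -67.6 kcal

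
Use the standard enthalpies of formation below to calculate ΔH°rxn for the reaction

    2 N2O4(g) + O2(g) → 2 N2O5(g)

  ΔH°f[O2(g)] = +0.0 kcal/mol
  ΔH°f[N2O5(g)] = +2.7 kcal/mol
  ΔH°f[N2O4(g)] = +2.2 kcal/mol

ΔH°rxn = 1.0 kcal/mol

ΔH°rxn = Σ nΔHf°(products) − Σ nΔHf°(reactants).
Products: 2·(+2.7) = +5.4
Reactants: 2·(+2.2) + 1·(+0.0) = +4.4
ΔH°rxn = (+5.4) − (+4.4) = 1.0 kcal/mol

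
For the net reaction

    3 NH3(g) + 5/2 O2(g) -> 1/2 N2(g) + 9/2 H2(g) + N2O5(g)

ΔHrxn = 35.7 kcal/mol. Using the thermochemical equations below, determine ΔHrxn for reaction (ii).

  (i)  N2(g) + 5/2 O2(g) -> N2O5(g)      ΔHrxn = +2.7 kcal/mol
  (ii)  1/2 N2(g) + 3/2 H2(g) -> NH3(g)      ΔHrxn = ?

(i) as written (N2O5(g) already on the product side): +2.7 kcal/mol
(ii) reversed and × 3 (NH3(g) must end up as a reactant; ×3 to match 3 NH3(g) in the target): contributes −3·x
+35.7 = (+2.7) − 3·x
x = (+35.7 − (+2.7)) / (-3) = -11.0 kcal/mol

ΔHrxn = -11.0 kcal/mol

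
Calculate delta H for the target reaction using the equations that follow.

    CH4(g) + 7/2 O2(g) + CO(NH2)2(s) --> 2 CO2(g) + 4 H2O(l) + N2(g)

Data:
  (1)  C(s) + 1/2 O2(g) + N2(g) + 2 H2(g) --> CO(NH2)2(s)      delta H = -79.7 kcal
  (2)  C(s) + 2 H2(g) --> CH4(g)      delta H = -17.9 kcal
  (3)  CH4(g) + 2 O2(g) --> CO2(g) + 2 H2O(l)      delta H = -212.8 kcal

delta H = -363.8 kcal

(1) reversed (CO(NH2)2(s) must end up as a reactant): +79.7 kcal
(2) as written: -17.9 kcal
(3) × 2 (scale by 2 for the 2 CO2(g)): (2)·(-212.8) = -425.6 kcal
Since enthalpy is a state function, delta H = (+79.7) + (-17.9) + (-425.6) = -363.8 kcal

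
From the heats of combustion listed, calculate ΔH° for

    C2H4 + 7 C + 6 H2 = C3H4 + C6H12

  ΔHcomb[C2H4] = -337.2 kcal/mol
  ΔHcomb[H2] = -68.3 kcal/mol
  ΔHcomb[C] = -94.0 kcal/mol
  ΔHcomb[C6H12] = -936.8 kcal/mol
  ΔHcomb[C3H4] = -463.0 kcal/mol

ΔH° = -5.2 kcal/mol

Using ΔH = Σ nΔHc°(reactants) − Σ nΔHc°(products):
= [1·(-337.2) + 7·(-94.0) + 6·(-68.3)] − [1·(-463.0) + 1·(-936.8)]
= -5.2 kcal/mol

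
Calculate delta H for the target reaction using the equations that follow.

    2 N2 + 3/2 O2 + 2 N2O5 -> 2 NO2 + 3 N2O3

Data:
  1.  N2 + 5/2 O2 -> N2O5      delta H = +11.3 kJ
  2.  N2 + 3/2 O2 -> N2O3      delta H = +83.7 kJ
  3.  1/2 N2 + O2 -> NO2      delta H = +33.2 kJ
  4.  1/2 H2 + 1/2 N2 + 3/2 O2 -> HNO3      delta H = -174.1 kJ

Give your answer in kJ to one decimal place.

delta H = 294.9 kJ

eq. 1 reversed and × 2 (reverse to put N2O5 on the reactant side; scale by 2 for the 2 N2O5): (-2)·(+11.3) = -22.6 kJ
eq. 2 × 3 (×3 to match 3 N2O3 in the target): (3)·(+83.7) = +251.1 kJ
eq. 3 × 2 (×2 to match 2 NO2 in the target): (2)·(+33.2) = +66.4 kJ
eq. 4: not needed (H2 appears nowhere else).
By Hess's law, delta H = (-22.6) + (+251.1) + (+66.4) = 294.9 kJ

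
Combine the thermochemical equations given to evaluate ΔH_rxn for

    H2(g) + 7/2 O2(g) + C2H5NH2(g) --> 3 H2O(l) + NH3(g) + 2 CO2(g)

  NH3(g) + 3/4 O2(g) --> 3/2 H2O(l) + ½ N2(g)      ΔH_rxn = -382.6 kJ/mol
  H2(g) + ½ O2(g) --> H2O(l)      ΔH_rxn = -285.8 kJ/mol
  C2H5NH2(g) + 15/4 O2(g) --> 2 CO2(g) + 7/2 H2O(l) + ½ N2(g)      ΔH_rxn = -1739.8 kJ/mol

ΔH_rxn = -1643.0 kJ/mol

equation 1 reversed (reverse to put NH3(g) on the product side): +382.6 kJ/mol
equation 2 as written (H2(g) already on the reactant side): -285.8 kJ/mol
equation 3 as written (C2H5NH2(g) already on the reactant side): -1739.8 kJ/mol
Summing the manipulated equations, ΔH_rxn = (-1)·(-382.6) + (1)·(-285.8) + (1)·(-1739.8) = -1643.0 kJ/mol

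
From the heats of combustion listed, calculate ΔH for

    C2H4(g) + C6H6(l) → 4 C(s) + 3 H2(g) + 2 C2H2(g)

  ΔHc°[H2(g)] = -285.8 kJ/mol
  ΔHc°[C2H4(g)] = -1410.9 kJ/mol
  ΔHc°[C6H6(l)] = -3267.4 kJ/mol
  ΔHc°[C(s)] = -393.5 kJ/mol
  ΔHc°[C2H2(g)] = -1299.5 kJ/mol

With combustion enthalpies, reactants minus products:
= [1·(-1410.9) + 1·(-3267.4)] − [4·(-393.5) + 3·(-285.8) + 2·(-1299.5)]
= 352.1 kJ/mol

ΔH = 352.1 kJ/mol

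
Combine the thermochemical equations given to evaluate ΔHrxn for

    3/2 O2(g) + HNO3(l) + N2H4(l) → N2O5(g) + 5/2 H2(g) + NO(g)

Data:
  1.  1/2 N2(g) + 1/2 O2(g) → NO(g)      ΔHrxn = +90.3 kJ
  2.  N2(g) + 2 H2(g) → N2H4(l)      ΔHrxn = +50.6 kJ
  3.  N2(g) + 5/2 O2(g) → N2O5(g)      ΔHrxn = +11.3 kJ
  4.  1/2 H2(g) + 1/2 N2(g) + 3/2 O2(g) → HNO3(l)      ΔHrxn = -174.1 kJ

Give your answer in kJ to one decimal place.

eq. 1 as written (NO(g) already on the product side): +90.3 kJ
eq. 2 reversed (N2H4(l) must end up as a reactant): -50.6 kJ
eq. 3 as written (N2O5(g) already on the product side): +11.3 kJ
eq. 4 reversed (reverse to put HNO3(l) on the reactant side): +174.1 kJ
Combining the equations, ΔHrxn = (+90.3) + (-50.6) + (+11.3) + (+174.1) = 225.1 kJ

ΔHrxn = 225.1 kJ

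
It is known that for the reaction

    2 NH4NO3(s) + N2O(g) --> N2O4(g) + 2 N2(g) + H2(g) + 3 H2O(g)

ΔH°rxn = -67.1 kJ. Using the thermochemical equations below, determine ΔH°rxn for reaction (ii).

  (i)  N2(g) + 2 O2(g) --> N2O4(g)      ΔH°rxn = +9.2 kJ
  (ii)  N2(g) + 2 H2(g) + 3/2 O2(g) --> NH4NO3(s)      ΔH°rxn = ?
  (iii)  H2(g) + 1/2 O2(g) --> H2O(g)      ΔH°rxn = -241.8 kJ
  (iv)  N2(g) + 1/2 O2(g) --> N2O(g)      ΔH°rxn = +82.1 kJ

(i) as written: +9.2 kJ
(ii) reversed and × 2: contributes −2·x
(iii) × 3: (3)·(-241.8) = -725.4 kJ
(iv) reversed: -82.1 kJ
-67.1 = (+9.2) + (-725.4) + (-82.1) − 2·x
x = (-67.1 − (-798.3)) / (-2) = -365.6 kJ

ΔH°rxn = -365.6 kJ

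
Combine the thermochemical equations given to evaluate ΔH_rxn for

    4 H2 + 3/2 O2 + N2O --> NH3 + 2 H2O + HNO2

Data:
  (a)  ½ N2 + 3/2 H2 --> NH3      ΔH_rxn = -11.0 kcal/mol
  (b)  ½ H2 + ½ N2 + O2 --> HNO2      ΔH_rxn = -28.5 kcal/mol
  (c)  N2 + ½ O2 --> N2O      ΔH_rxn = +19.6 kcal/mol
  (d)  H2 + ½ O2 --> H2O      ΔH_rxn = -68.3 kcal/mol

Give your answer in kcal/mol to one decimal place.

(a) as written: -11.0 kcal/mol
(b) as written: -28.5 kcal/mol
(c) reversed: -19.6 kcal/mol
(d) × 2: (2)·(-68.3) = -136.6 kcal/mol
ΔH_rxn = (1)·(-11.0) + (1)·(-28.5) + (-1)·(+19.6) + (2)·(-68.3) = -195.7 kcal/mol

ΔH_rxn = -195.7 kcal/mol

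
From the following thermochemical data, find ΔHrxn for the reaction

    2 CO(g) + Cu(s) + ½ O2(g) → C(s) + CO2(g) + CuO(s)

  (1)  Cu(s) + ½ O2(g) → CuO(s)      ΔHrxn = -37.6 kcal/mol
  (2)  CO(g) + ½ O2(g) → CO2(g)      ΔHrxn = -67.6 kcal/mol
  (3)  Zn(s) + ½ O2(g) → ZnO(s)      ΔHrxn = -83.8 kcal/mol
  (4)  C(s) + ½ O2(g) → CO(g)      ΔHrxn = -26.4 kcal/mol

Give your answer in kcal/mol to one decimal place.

(1) as written: -37.6 kcal/mol
(2) as written: -67.6 kcal/mol
(3): not needed.
(4) reversed: +26.4 kcal/mol
Summing the manipulated equations, ΔHrxn = (-37.6) + (-67.6) + (+26.4) = -78.8 kcal/mol

ΔHrxn = -78.8 kcal/mol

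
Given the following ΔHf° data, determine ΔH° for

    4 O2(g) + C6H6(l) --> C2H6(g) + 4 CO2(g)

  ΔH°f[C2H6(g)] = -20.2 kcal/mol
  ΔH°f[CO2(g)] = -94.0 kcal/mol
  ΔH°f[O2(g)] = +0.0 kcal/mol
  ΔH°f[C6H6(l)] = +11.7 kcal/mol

Products: 1·(-20.2) + 4·(-94.0) = -396.2
Reactants: 4·(+0.0) + 1·(+11.7) = +11.7
ΔH° = (-396.2) − (+11.7) = -407.9 kcal/mol

ΔH° = -407.9 kcal/mol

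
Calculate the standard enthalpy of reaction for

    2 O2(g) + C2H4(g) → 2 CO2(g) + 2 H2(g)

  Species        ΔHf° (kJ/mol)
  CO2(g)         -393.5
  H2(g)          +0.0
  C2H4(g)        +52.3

ΔH°rxn = -839.3 kJ/mol

ΔH°rxn = Σ nΔHf°(products) − Σ nΔHf°(reactants).
Products: 2·(-393.5) + 2·(+0.0) = -787.0
Reactants: 2·(+0.0) + 1·(+52.3) = +52.3
ΔH°rxn = (-787.0) − (+52.3) = -839.3 kJ/mol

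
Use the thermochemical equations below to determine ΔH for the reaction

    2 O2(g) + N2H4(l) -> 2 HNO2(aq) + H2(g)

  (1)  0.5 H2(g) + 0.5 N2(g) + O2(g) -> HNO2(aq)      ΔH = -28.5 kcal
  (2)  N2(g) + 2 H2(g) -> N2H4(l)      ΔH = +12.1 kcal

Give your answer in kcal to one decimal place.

(1) × 2: (2)·(-28.5) = -57.0 kcal
(2) reversed: -12.1 kcal
By Hess's law, ΔH = (2)·(-28.5) + (-1)·(+12.1) = -69.1 kcal

ΔH = -69.1 kcal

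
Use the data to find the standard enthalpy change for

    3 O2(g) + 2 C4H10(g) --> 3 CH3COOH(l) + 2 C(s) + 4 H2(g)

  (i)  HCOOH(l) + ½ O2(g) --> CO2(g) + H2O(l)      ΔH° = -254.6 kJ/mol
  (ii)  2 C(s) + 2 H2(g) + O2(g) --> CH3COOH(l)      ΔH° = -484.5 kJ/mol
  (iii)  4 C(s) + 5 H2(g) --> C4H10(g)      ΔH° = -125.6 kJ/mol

ΔH° = -1202.3 kJ/mol

(i): not needed.
(ii) × 3: (3)·(-484.5) = -1453.5 kJ/mol
(iii) reversed and × 2: (-2)·(-125.6) = +251.2 kJ/mol
By Hess's law, ΔH° = (3)·(-484.5) + (-2)·(-125.6) = -1202.3 kJ/mol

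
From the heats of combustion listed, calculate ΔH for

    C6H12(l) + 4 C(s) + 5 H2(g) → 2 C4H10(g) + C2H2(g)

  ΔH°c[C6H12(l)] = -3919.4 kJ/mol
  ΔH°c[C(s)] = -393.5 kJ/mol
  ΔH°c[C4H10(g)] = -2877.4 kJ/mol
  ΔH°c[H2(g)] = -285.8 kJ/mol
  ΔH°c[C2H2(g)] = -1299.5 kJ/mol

ΔH = 131.9 kJ/mol

With combustion enthalpies, reactants minus products:
= [1·(-3919.4) + 4·(-393.5) + 5·(-285.8)] − [2·(-2877.4) + 1·(-1299.5)]
= 131.9 kJ/mol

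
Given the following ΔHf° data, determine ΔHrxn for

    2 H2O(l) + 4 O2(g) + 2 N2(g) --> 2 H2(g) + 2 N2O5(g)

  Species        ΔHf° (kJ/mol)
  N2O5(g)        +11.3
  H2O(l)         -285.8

ΔHrxn = 594.2 kJ/mol

Products: 2·(+0.0) + 2·(+11.3) = +22.6
Reactants: 2·(-285.8) + 4·(+0.0) + 2·(+0.0) = -571.6
ΔHrxn = (+22.6) − (-571.6) = 594.2 kJ/mol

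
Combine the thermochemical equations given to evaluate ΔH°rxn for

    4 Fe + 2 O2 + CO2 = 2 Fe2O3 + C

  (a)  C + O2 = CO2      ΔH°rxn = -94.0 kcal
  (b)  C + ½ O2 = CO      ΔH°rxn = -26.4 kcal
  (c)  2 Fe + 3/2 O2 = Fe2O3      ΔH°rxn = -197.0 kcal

ΔH°rxn = -300.0 kcal

(a) reversed (reverse to put CO2 on the reactant side): +94.0 kcal
(b): not needed (CO appears nowhere else).
(c) × 2 (×2 to match 2 Fe2O3 in the target): (2)·(-197.0) = -394.0 kcal
Summing the manipulated equations, ΔH°rxn = (-1)·(-94.0) + (2)·(-197.0) = -300.0 kcal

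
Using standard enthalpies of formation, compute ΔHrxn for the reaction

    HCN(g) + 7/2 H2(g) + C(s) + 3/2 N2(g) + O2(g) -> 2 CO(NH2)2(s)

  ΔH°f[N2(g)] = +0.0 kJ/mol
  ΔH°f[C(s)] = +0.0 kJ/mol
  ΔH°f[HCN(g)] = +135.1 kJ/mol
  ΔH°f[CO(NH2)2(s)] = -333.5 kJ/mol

Products: 2·(-333.5) = -667.0
Reactants: 1·(+135.1) + 7/2·(+0.0) + 1·(+0.0) + 3/2·(+0.0) + 1·(+0.0) = +135.1
ΔHrxn = (-667.0) − (+135.1) = -802.1 kJ/mol

ΔHrxn = -802.1 kJ/mol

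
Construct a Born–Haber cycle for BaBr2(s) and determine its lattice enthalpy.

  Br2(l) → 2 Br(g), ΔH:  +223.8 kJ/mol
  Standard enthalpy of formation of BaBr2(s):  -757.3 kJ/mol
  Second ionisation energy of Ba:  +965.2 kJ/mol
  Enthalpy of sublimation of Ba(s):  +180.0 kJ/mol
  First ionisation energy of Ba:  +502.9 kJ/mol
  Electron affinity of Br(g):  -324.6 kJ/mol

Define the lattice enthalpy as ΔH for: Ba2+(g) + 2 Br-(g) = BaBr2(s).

U = -1980.0 kJ/mol

ΔHf° = 1·ΔHsub + 1·(ΣIE) + 1·D(Br2) + 2·EA + U
-757.3 = 1·(+180.0) + 1·(+1468.1) + 1·(+223.8) + 2·(-324.6) + U
U = -757.3 − (+1222.7) = -1980.0 kJ/mol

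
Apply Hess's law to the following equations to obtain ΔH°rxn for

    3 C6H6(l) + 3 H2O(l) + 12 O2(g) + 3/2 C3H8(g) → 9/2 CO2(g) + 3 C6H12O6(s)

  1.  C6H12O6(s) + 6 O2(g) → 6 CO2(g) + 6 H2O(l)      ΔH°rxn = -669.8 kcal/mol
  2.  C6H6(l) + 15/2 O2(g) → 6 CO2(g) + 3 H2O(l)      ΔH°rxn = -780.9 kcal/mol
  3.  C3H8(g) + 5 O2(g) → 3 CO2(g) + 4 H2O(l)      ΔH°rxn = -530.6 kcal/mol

ΔH°rxn = -1129.2 kcal/mol

eq. 1 reversed and × 3 (reverse to put C6H12O6(s) on the product side; ×3 to match 3 C6H12O6(s) in the target): (-3)·(-669.8) = +2009.4 kcal/mol
eq. 2 × 3 (×3 to match 3 C6H6(l) in the target): (3)·(-780.9) = -2342.7 kcal/mol
eq. 3 × 3/2 (scale by 3/2 for the 3/2 C3H8(g)): (3/2)·(-530.6) = -795.9 kcal/mol
ΔH°rxn = (-3)·(-669.8) + (3)·(-780.9) + (3/2)·(-530.6) = -1129.2 kcal/mol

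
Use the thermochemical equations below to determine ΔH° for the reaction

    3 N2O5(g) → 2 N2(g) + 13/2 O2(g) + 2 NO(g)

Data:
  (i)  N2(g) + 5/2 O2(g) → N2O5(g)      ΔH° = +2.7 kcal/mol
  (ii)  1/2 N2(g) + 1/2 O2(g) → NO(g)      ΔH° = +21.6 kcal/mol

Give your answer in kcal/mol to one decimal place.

(i) reversed and × 3 (reverse to put N2O5(g) on the reactant side; ×3 to match 3 N2O5(g) in the target): (-3)·(+2.7) = -8.1 kcal/mol
(ii) × 2 (×2 to match 2 NO(g) in the target): (2)·(+21.6) = +43.2 kcal/mol
By Hess's law, ΔH° = (-8.1) + (+43.2) = 35.1 kcal/mol

ΔH° = 35.1 kcal/mol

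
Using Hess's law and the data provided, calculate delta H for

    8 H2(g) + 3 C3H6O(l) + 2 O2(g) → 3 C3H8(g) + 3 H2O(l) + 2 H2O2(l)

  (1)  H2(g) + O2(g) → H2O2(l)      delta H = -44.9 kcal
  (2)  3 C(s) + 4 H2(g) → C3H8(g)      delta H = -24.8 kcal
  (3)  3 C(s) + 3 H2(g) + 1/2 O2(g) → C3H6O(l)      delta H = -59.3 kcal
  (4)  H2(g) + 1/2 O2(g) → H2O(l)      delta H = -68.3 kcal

delta H = -191.2 kcal

(1) × 2: (2)·(-44.9) = -89.8 kcal
(2) × 3: (3)·(-24.8) = -74.4 kcal
(3) reversed and × 3: (-3)·(-59.3) = +177.9 kcal
(4) × 3: (3)·(-68.3) = -204.9 kcal
delta H = (-89.8) + (-74.4) + (+177.9) + (-204.9) = -191.2 kcal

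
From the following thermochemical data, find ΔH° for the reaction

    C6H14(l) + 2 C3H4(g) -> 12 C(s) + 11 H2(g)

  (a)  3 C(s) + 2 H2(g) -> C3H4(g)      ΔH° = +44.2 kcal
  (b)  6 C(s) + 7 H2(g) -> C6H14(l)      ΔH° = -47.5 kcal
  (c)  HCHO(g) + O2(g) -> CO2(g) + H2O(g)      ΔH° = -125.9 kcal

ΔH° = -40.9 kcal

(a) reversed and × 2: (-2)·(+44.2) = -88.4 kcal
(b) reversed: +47.5 kcal
(c): not needed.
Since enthalpy is a state function, ΔH° = (-2)·(+44.2) + (-1)·(-47.5) = -40.9 kcal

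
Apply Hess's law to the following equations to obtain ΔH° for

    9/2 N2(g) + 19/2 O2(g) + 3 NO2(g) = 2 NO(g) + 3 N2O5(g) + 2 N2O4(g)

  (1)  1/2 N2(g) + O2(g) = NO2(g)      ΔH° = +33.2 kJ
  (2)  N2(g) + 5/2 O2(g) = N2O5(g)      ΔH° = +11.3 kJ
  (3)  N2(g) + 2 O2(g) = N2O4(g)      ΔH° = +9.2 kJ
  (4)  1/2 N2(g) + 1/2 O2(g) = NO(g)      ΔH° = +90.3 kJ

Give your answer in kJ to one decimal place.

(1) reversed and × 3 (NO2(g) must end up as a reactant; scale by 3 for the 3 NO2(g)): (-3)·(+33.2) = -99.6 kJ
(2) × 3 (scale by 3 for the 3 N2O5(g)): (3)·(+11.3) = +33.9 kJ
(3) × 2 (scale by 2 for the 2 N2O4(g)): (2)·(+9.2) = +18.4 kJ
(4) × 2 (scale by 2 for the 2 NO(g)): (2)·(+90.3) = +180.6 kJ
ΔH° = (-3)·(+33.2) + (3)·(+11.3) + (2)·(+9.2) + (2)·(+90.3) = 133.3 kJ

ΔH° = 133.3 kJ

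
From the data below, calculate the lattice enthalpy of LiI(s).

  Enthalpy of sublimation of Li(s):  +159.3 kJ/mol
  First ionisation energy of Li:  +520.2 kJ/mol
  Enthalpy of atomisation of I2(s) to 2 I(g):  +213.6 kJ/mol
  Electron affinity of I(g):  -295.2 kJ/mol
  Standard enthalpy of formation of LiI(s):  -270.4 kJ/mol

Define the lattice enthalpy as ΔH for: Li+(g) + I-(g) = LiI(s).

ΔHf° = 1·ΔHsub + 1·(ΣIE) + 1/2·D(I2) + 1·EA + U
-270.4 = 1·(+159.3) + 1·(+520.2) + 1/2·(+213.6) + 1·(-295.2) + U
U = -270.4 − (+491.1) = -761.5 kJ/mol

U = -761.5 kJ/mol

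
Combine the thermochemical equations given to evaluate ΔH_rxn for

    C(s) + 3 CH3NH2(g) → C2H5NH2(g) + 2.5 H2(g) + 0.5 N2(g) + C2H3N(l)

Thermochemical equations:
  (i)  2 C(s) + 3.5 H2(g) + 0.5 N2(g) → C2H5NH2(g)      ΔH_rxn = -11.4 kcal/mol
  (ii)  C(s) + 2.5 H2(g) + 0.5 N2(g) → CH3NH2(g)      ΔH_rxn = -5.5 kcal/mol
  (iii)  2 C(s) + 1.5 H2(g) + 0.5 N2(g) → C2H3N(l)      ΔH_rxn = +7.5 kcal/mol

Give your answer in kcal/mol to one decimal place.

ΔH_rxn = 12.6 kcal/mol

(i) as written (C2H5NH2(g) already on the product side): -11.4 kcal/mol
(ii) reversed and × 3 (reverse to put CH3NH2(g) on the reactant side; scale by 3 for the 3 CH3NH2(g)): (-3)·(-5.5) = +16.5 kcal/mol
(iii) as written (C2H3N(l) already on the product side): +7.5 kcal/mol
Combining the equations, ΔH_rxn = (1)·(-11.4) + (-3)·(-5.5) + (1)·(+7.5) = 12.6 kcal/mol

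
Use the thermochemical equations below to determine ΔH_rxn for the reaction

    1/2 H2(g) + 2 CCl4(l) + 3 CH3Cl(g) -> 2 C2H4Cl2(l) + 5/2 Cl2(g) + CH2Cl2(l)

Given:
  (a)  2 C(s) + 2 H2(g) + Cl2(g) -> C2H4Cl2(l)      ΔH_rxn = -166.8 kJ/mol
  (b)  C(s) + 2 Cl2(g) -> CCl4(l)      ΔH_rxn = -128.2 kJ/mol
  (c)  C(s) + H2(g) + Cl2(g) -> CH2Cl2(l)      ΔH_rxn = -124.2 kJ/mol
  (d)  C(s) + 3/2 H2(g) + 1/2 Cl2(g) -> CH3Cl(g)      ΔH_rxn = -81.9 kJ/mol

ΔH_rxn = 44.3 kJ/mol

(a) × 2: (2)·(-166.8) = -333.6 kJ/mol
(b) reversed and × 2: (-2)·(-128.2) = +256.4 kJ/mol
(c) as written: -124.2 kJ/mol
(d) reversed and × 3: (-3)·(-81.9) = +245.7 kJ/mol
Summing the manipulated equations, ΔH_rxn = (-333.6) + (+256.4) + (-124.2) + (+245.7) = 44.3 kJ/mol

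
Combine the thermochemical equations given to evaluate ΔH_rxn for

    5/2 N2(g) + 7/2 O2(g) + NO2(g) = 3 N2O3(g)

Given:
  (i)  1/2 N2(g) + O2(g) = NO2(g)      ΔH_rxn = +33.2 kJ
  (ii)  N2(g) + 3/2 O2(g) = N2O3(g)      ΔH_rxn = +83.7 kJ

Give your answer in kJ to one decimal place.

ΔH_rxn = 217.9 kJ

(i) reversed: -33.2 kJ
(ii) × 3: (3)·(+83.7) = +251.1 kJ
ΔH_rxn = (-33.2) + (+251.1) = 217.9 kJ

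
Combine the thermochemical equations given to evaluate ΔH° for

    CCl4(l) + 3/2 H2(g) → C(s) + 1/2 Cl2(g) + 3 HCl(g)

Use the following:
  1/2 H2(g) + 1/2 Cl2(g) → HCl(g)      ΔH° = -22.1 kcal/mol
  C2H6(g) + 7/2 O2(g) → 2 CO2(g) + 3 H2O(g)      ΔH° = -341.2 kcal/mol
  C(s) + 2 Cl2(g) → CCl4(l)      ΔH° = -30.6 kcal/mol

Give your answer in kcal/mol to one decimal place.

equation 1 × 3 (scale by 3 for the 3 HCl(g)): (3)·(-22.1) = -66.3 kcal/mol
equation 2: not needed (CO2(g) appears nowhere else).
equation 3 reversed (reverse to put CCl4(l) on the reactant side): +30.6 kcal/mol
Combining the equations, ΔH° = (-66.3) + (+30.6) = -35.7 kcal/mol

ΔH° = -35.7 kcal/mol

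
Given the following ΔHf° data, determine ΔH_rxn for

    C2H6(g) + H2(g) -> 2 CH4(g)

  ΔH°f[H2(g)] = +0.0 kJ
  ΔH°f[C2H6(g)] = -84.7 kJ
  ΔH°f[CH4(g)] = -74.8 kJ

ΔH_rxn = -64.9 kJ

Products: 2·(-74.8) = -149.6
Reactants: 1·(-84.7) + 1·(+0.0) = -84.7
ΔH_rxn = (-149.6) − (-84.7) = -64.9 kJ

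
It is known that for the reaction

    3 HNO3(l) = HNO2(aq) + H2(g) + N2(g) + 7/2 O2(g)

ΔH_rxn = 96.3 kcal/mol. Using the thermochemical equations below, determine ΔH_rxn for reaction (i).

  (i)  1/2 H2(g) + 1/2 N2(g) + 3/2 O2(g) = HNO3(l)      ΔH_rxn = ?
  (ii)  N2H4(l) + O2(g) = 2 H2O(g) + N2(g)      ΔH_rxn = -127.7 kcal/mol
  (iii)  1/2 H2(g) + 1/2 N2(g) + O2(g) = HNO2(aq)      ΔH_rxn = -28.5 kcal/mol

(i) reversed and × 3: contributes −3·x
(ii): not needed.
(iii) as written: -28.5 kcal/mol
+96.3 = (-28.5) − 3·x
x = (+96.3 − (-28.5)) / (-3) = -41.6 kcal/mol

ΔH_rxn = -41.6 kcal/mol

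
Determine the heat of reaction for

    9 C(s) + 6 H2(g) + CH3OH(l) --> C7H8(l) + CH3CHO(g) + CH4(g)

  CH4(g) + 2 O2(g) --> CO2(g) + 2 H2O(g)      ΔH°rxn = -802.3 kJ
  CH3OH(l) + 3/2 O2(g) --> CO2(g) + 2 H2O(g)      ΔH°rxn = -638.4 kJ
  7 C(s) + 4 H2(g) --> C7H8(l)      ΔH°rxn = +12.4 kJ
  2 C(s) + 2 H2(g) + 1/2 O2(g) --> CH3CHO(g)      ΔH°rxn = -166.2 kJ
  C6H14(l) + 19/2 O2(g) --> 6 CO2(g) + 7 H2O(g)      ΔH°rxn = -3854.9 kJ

equation 1 reversed: +802.3 kJ
equation 2 as written: -638.4 kJ
equation 3 as written: +12.4 kJ
equation 4 as written: -166.2 kJ
equation 5: not needed.
Since enthalpy is a state function, ΔH°rxn = (+802.3) + (-638.4) + (+12.4) + (-166.2) = 10.1 kJ

ΔH°rxn = 10.1 kJ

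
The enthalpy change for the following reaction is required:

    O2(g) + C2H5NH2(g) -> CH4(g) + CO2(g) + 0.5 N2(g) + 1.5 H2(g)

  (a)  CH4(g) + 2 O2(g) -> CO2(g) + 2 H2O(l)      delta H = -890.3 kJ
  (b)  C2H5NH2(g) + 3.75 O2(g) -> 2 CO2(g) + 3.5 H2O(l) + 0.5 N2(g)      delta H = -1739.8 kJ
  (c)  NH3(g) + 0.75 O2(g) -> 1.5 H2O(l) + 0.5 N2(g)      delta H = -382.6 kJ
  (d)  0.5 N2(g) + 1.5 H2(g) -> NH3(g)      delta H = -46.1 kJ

(a) reversed: +890.3 kJ
(b) as written: -1739.8 kJ
(c) reversed: +382.6 kJ
(d) reversed: +46.1 kJ
delta H = (-1)·(-890.3) + (1)·(-1739.8) + (-1)·(-382.6) + (-1)·(-46.1) = -420.8 kJ

delta H = -420.8 kJ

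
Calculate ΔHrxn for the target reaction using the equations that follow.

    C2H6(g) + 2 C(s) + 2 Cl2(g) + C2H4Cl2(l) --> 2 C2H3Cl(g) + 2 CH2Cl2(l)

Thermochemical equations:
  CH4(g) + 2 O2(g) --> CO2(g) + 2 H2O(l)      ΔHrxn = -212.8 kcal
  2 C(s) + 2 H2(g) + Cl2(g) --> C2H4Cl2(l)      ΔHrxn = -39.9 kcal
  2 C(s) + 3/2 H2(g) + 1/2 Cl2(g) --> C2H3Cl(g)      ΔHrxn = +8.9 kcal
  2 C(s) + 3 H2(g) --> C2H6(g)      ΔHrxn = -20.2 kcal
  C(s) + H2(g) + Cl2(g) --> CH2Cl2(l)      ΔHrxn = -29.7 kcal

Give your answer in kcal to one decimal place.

equation 1: not needed (O2(g) appears nowhere else).
equation 2 reversed (C2H4Cl2(l) must end up as a reactant): +39.9 kcal
equation 3 × 2 (scale by 2 for the 2 C2H3Cl(g)): (2)·(+8.9) = +17.8 kcal
equation 4 reversed (reverse to put C2H6(g) on the reactant side): +20.2 kcal
equation 5 × 2 (scale by 2 for the 2 CH2Cl2(l)): (2)·(-29.7) = -59.4 kcal
Combining the equations, ΔHrxn = (-1)·(-39.9) + (2)·(+8.9) + (-1)·(-20.2) + (2)·(-29.7) = 18.5 kcal

ΔHrxn = 18.5 kcal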